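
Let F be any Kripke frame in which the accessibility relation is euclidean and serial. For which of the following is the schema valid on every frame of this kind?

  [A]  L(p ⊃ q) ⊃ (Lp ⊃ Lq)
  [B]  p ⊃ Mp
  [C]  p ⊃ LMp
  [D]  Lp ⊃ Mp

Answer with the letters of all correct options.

(A) this is just K, valid on every normal frame.
(B) p ⊃ Mp (the dual of axiom T) characterises the reflexive frames. Such an R need not be reflexive — not valid.
(C) axiom B: valid iff R is symmetric. Such an R need not be symmetric — not valid.
(D) Lp ⊃ Mp is axiom D; it is valid on a frame exactly when R is serial. Every such R is serial, so valid.

A, D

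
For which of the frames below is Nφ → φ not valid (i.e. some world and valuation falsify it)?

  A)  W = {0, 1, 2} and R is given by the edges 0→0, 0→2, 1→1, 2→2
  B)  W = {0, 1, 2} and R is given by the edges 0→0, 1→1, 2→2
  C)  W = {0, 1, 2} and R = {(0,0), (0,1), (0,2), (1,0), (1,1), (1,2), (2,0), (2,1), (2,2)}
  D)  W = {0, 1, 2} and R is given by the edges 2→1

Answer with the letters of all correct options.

D

The schema Nφ → φ is axiom T; it is valid on a frame iff R is reflexive.
(A) R is reflexive (each world relates to itself), so the schema is valid here.
(B) R is reflexive (each world relates to itself), so the schema is valid here.
(C) R is reflexive (each world relates to itself), so the schema is valid here.
(D) R is not reflexive (not 0 R 0), so the schema fails here.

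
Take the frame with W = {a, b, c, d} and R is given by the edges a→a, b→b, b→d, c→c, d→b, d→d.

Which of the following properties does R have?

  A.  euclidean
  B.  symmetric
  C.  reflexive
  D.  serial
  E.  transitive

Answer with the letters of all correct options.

A, B, C, D, E

(A) euclidean: any two R-successors of the same world are R-related.
(B) symmetric: every R-edge is matched by its reverse.
(C) reflexive: each world relates to itself.
(D) serial: every world has an R-successor.
(E) transitive: R is closed under composition.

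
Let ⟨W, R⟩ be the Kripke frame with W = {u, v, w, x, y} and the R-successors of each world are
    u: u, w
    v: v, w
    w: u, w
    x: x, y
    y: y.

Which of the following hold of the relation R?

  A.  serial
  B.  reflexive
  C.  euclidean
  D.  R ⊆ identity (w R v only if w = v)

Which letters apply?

(A) serial: every world has an R-successor.
(B) reflexive: each world relates to itself.
(C) not euclidean: v R w and v R v but not w R v.
(D) not ⊆ identity: u R w with u ≠ w.

A, B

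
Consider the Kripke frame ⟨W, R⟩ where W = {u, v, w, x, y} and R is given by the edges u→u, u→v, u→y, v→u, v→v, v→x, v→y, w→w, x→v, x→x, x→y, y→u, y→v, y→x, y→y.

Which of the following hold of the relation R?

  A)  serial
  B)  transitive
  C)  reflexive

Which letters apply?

(A) serial: every world has an R-successor.
(B) not transitive: u R v and v R x but not u R x.
(C) reflexive: each world relates to itself.

A, C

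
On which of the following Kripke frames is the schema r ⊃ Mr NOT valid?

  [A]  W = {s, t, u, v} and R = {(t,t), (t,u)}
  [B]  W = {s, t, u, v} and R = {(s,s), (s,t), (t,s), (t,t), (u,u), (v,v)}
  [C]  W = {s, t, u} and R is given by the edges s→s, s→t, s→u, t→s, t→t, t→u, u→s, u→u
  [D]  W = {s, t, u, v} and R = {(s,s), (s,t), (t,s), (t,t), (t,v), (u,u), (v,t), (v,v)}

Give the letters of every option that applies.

The schema r ⊃ Mr is the dual of axiom T; it is valid on a frame iff R is reflexive.
(A) R is not reflexive (not s R s), so the schema fails here.
(B) R is reflexive (each world relates to itself), so the schema is valid here.
(C) R is reflexive (each world relates to itself), so the schema is valid here.
(D) R is reflexive (each world relates to itself), so the schema is valid here.

A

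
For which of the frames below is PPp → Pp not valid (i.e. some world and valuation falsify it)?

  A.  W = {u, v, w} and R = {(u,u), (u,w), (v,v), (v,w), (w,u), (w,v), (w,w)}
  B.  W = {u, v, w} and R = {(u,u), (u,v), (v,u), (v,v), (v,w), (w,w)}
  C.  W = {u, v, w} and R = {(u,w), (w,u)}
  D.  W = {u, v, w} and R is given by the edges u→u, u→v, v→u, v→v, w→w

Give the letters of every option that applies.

A, B, C

The schema PPp → Pp is the dual of axiom 4; it is valid on a frame iff R is transitive.
(A) R is not transitive (u R w and w R v but not u R v), so the schema fails here.
(B) R is not transitive (u R v and v R w but not u R w), so the schema fails here.
(C) R is not transitive (u R w and w R u but not u R u), so the schema fails here.
(D) R is transitive (R is closed under composition), so the schema is valid here.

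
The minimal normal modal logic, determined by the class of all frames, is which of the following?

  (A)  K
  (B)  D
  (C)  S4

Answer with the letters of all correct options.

(A) K is determined by exactly this class.
(B) D is determined by the class of serial frames.
(C) S4 is determined by the class of reflexive and transitive frames.

A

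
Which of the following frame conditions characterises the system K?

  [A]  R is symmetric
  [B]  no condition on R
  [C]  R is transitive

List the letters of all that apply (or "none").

(A) this class determines KB, not K.
(B) K is sound and complete for exactly this class.
(C) this class determines K4, not K.

B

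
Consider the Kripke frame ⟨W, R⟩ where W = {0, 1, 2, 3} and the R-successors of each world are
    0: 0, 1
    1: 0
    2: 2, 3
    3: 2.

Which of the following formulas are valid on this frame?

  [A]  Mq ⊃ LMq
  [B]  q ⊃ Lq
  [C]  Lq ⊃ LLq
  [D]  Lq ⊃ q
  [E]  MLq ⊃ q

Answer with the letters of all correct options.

R is not reflexive: not 1 R 1.
R is symmetric: every R-edge is matched by its reverse.
R is not transitive: 1 R 0 and 0 R 1 but not 1 R 1.
R is not euclidean: 0 R 1 and 0 R 1 but not 1 R 1.
R is not a subset of the identity: 0 R 1 with 0 ≠ 1.
(A) Mq ⊃ LMq is axiom 5, which corresponds to the euclidean property. R is not euclidean — not valid.
(B) q ⊃ Lq is equivalent to ◇p→p; it holds exactly when R ⊆ identity. Here R ⊄ identity — not valid.
(C) axiom 4: valid iff R is transitive. R is not transitive — not valid.
(D) Lq ⊃ q is axiom T; it is valid on a frame exactly when R is reflexive. R is not reflexive, so not valid.
(E) MLq ⊃ q is the dual of axiom B, which corresponds to symmetry. R is symmetric — valid.

E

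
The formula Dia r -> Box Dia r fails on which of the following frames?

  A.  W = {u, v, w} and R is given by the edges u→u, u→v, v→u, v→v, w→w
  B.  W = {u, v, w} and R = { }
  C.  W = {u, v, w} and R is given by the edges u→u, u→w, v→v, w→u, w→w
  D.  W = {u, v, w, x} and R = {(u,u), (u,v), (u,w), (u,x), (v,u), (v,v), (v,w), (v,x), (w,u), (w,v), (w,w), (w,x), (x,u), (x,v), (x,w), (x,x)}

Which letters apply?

The schema Dia r -> Box Dia r is axiom 5; it is valid on a frame iff R is euclidean.
(A) R is euclidean (any two R-successors of the same world are R-related), so the schema is valid here.
(B) R is euclidean (any two R-successors of the same world are R-related), so the schema is valid here.
(C) R is euclidean (any two R-successors of the same world are R-related), so the schema is valid here.
(D) R is euclidean (any two R-successors of the same world are R-related), so the schema is valid here.

none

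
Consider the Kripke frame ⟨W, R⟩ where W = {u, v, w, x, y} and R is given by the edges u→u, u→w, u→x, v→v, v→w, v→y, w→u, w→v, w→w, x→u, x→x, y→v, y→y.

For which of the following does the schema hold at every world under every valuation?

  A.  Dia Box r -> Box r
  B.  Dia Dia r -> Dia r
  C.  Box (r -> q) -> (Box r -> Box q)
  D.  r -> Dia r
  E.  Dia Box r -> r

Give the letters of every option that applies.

R is reflexive: each world relates to itself.
R is symmetric: every R-edge is matched by its reverse.
R is not transitive: u R w and w R v but not u R v.
R is not euclidean: u R w and u R x but not w R x.
(A) the dual of axiom 5: valid iff R is euclidean. R is not euclidean — not valid.
(B) Dia Dia r -> Dia r is the dual of axiom 4, which corresponds to transitivity. R is not transitive — not valid.
(C) Box (r -> q) -> (Box r -> Box q) is the K axiom; it holds on all frames — valid.
(D) r -> Dia r (the dual of axiom T) characterises the reflexive frames. R is reflexive — valid.
(E) Dia Box r -> r is the dual of axiom B; it is valid on a frame exactly when R is symmetric. R is symmetric, so valid.

C, D, E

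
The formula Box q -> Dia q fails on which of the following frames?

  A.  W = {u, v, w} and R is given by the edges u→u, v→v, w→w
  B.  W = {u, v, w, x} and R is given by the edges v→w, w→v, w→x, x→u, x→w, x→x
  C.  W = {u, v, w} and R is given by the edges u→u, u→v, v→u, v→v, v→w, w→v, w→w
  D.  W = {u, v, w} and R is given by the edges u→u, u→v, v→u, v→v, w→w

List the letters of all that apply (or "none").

The schema Box q -> Dia q is axiom D; it is valid on a frame iff R is serial.
(A) R is serial (every world has an R-successor), so the schema is valid here.
(B) R is not serial (u has no R-successor), so the schema fails here.
(C) R is serial (every world has an R-successor), so the schema is valid here.
(D) R is serial (every world has an R-successor), so the schema is valid here.

B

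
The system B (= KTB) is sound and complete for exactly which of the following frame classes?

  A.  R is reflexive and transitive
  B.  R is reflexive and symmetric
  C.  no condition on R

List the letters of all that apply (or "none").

B

(A) this class determines S4, not B (= KTB).
(B) B (= KTB) is sound and complete for exactly this class.
(C) this class determines K, not B (= KTB).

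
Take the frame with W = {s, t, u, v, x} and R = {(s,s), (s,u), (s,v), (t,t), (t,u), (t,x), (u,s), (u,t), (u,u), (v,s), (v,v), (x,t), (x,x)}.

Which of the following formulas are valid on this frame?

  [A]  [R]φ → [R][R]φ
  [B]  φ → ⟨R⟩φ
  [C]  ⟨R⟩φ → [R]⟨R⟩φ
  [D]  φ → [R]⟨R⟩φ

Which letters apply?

R is reflexive: each world relates to itself.
R is symmetric: every R-edge is matched by its reverse.
R is not transitive: s R u and u R t but not s R t.
R is not euclidean: s R u and s R v but not u R v.
(A) [R]φ → [R][R]φ is axiom 4, which corresponds to transitivity. R is not transitive — not valid.
(B) φ → ⟨R⟩φ (the dual of axiom T) characterises the reflexive frames. R is reflexive — valid.
(C) ⟨R⟩φ → [R]⟨R⟩φ is axiom 5, which corresponds to the euclidean property. R is not euclidean — not valid.
(D) axiom B: valid iff R is symmetric. R is symmetric — valid.

B, D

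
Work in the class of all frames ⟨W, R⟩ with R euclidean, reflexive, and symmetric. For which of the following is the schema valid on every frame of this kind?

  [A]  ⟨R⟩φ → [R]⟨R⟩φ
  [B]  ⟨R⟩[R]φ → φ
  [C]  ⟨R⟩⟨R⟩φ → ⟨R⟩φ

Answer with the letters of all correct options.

A relation that is euclidean, reflexive, and symmetric is also serial and transitive.
(A) ⟨R⟩φ → [R]⟨R⟩φ (axiom 5) characterises the euclidean frames. Every such R is euclidean — valid.
(B) ⟨R⟩[R]φ → φ is the dual of axiom B, which corresponds to symmetry. Every such R is symmetric — valid.
(C) ⟨R⟩⟨R⟩φ → ⟨R⟩φ is the dual of axiom 4, which corresponds to transitivity. Every such R is transitive — valid.

A, B, C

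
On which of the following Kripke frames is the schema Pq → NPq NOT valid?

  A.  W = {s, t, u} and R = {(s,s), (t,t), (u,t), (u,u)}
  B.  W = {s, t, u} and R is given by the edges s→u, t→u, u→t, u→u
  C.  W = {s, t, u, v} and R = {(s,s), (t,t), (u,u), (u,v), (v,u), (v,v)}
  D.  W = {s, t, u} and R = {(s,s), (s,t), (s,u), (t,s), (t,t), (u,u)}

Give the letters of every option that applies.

The schema Pq → NPq is axiom 5; it is valid on a frame iff R is euclidean.
(A) R is not euclidean (u R t and u R u but not t R u), so the schema fails here.
(B) R is not euclidean (u R t and u R t but not t R t), so the schema fails here.
(C) R is euclidean (any two R-successors of the same world are R-related), so the schema is valid here.
(D) R is not euclidean (s R t and s R u but not t R u), so the schema fails here.

A, B, D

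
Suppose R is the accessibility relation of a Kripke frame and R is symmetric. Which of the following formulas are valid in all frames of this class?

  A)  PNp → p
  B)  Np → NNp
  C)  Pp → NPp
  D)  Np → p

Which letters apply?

A

(A) PNp → p is the dual of axiom B, which corresponds to symmetry. Every such R is symmetric — valid.
(B) Np → NNp is axiom 4; it is valid on a frame exactly when R is transitive. Such an R need not be transitive, so not valid.
(C) Pp → NPp is axiom 5, which corresponds to the euclidean property. Such an R need not be euclidean — not valid.
(D) Np → p is axiom T; it is valid on a frame exactly when R is reflexive. Such an R need not be reflexive, so not valid.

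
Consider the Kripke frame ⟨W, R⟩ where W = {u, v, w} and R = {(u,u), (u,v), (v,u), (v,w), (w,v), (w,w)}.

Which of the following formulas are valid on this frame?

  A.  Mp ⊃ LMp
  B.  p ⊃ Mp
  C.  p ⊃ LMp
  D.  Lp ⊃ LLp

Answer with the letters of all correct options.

R is not reflexive: not v R v.
R is symmetric: every R-edge is matched by its reverse.
R is not transitive: u R v and v R w but not u R w.
R is not euclidean: v R u and v R w but not u R w.
(A) Mp ⊃ LMp (axiom 5) characterises the euclidean frames. R is not euclidean — not valid.
(B) the dual of axiom T: valid iff R is reflexive. R is not reflexive — not valid.
(C) p ⊃ LMp is axiom B, which corresponds to symmetry. R is symmetric — valid.
(D) Lp ⊃ LLp (axiom 4) characterises the transitive frames. R is not transitive — not valid.

C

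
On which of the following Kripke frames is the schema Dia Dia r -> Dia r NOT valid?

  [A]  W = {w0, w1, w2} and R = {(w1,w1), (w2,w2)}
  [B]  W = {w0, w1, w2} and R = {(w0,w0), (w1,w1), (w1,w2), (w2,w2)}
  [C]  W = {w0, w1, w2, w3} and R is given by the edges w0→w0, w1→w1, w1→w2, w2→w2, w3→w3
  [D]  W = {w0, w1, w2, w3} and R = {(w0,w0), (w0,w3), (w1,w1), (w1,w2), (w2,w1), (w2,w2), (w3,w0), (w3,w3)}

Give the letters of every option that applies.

none

The schema Dia Dia r -> Dia r is the dual of axiom 4; it is valid on a frame iff R is transitive.
(A) R is transitive (R is closed under composition), so the schema is valid here.
(B) R is transitive (R is closed under composition), so the schema is valid here.
(C) R is transitive (R is closed under composition), so the schema is valid here.
(D) R is transitive (R is closed under composition), so the schema is valid here.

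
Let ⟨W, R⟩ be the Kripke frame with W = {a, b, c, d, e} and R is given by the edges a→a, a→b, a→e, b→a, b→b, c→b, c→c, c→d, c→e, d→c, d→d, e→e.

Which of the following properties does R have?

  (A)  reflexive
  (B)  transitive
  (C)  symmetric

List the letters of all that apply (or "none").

(A) reflexive: each world relates to itself.
(B) not transitive: b R a and a R e but not b R e.
(C) not symmetric: a R e but not e R a.

A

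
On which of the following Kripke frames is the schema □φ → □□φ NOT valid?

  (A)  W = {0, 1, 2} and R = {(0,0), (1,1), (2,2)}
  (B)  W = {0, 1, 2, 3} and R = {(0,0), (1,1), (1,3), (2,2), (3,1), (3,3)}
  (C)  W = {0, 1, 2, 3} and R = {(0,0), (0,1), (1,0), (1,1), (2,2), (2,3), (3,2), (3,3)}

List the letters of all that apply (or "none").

none

The schema □φ → □□φ is axiom 4; it is valid on a frame iff R is transitive.
(A) R is transitive (R is closed under composition), so the schema is valid here.
(B) R is transitive (R is closed under composition), so the schema is valid here.
(C) R is transitive (R is closed under composition), so the schema is valid here.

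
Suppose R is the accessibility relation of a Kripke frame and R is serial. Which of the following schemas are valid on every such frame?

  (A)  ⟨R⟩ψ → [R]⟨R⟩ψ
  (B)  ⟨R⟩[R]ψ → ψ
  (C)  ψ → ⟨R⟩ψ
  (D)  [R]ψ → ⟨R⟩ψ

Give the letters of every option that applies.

D

(A) ⟨R⟩ψ → [R]⟨R⟩ψ is axiom 5; it is valid on a frame exactly when R is euclidean. Such an R need not be euclidean, so not valid.
(B) ⟨R⟩[R]ψ → ψ (the dual of axiom B) characterises the symmetric frames. Such an R need not be symmetric — not valid.
(C) the dual of axiom T: valid iff R is reflexive. Such an R need not be reflexive — not valid.
(D) [R]ψ → ⟨R⟩ψ is axiom D, which corresponds to seriality. Every such R is serial — valid.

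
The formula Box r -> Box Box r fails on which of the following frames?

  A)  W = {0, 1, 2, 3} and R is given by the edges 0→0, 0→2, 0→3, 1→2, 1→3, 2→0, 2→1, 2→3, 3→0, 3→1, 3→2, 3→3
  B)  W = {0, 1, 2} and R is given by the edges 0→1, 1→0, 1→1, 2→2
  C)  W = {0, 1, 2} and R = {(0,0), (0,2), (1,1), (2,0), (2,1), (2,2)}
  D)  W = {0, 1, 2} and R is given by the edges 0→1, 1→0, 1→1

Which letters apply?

A, B, C, D

The schema Box r -> Box Box r is axiom 4; it is valid on a frame iff R is transitive.
(A) R is not transitive (0 R 2 and 2 R 1 but not 0 R 1), so the schema fails here.
(B) R is not transitive (0 R 1 and 1 R 0 but not 0 R 0), so the schema fails here.
(C) R is not transitive (0 R 2 and 2 R 1 but not 0 R 1), so the schema fails here.
(D) R is not transitive (0 R 1 and 1 R 0 but not 0 R 0), so the schema fails here.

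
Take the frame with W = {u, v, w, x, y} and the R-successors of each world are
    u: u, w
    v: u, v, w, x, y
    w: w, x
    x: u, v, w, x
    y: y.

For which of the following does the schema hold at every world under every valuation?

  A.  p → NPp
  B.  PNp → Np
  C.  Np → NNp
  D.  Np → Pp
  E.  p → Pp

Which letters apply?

R is reflexive: each world relates to itself.
R is not symmetric: u R w but not w R u.
R is not transitive: u R w and w R x but not u R x.
R is not euclidean: u R w and u R u but not w R u.
R is serial: every world has an R-successor.
(A) p → NPp is axiom B, which corresponds to symmetry. R is not symmetric — not valid.
(B) PNp → Np (the dual of axiom 5) characterises the euclidean frames. R is not euclidean — not valid.
(C) Np → NNp is axiom 4, which corresponds to transitivity. R is not transitive — not valid.
(D) Np → Pp (axiom D) characterises the serial frames. R is serial — valid.
(E) the dual of axiom T: valid iff R is reflexive. R is reflexive — valid.

D, E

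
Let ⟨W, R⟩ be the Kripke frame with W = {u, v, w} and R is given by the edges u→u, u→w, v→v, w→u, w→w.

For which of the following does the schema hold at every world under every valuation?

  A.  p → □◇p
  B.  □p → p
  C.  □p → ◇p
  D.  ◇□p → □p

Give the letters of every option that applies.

R is reflexive: each world relates to itself.
R is symmetric: every R-edge is matched by its reverse.
R is euclidean: any two R-successors of the same world are R-related.
R is serial: every world has an R-successor.
(A) p → □◇p is axiom B, which corresponds to symmetry. R is symmetric — valid.
(B) □p → p is axiom T, which corresponds to reflexivity. R is reflexive — valid.
(C) □p → ◇p (axiom D) characterises the serial frames. R is serial — valid.
(D) ◇□p → □p is the dual of axiom 5; it is valid on a frame exactly when R is euclidean. R is euclidean, so valid.

A, B, C, D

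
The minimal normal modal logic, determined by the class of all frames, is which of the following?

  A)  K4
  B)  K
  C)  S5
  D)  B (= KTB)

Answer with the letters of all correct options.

(A) K4 is determined by the class of transitive frames.
(B) K is determined by exactly this class.
(C) S5 is determined by the class of reflexive, symmetric, and transitive frames.
(D) B (= KTB) is determined by the class of reflexive and symmetric frames.

B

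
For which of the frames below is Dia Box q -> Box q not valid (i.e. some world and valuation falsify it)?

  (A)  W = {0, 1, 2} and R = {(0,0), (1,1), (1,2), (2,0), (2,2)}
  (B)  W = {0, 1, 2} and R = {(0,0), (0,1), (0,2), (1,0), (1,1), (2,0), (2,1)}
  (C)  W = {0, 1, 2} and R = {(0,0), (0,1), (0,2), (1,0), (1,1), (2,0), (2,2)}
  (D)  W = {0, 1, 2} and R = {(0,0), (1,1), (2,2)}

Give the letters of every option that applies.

The schema Dia Box q -> Box q is the dual of axiom 5; it is valid on a frame iff R is euclidean.
(A) R is not euclidean (1 R 2 and 1 R 1 but not 2 R 1), so the schema fails here.
(B) R is not euclidean (0 R 1 and 0 R 2 but not 1 R 2), so the schema fails here.
(C) R is not euclidean (0 R 1 and 0 R 2 but not 1 R 2), so the schema fails here.
(D) R is euclidean (any two R-successors of the same world are R-related), so the schema is valid here.

A, B, C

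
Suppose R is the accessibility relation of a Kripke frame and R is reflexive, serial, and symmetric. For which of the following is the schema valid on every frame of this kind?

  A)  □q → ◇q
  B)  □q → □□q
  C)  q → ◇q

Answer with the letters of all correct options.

A, C

(A) □q → ◇q is axiom D, which corresponds to seriality. Every such R is serial — valid.
(B) □q → □□q is axiom 4, which corresponds to transitivity. Such an R need not be transitive — not valid.
(C) q → ◇q is the dual of axiom T, which corresponds to reflexivity. Every such R is reflexive — valid.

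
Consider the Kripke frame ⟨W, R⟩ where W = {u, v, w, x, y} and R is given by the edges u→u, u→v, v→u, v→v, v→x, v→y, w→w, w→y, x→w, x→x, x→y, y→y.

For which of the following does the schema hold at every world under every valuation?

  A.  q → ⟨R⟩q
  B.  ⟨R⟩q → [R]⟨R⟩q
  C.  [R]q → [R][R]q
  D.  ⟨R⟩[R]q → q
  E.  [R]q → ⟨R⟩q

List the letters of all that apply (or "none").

R is reflexive: each world relates to itself.
R is not symmetric: v R x but not x R v.
R is not transitive: u R v and v R x but not u R x.
R is not euclidean: v R u and v R x but not u R x.
R is serial: every world has an R-successor.
(A) q → ⟨R⟩q (the dual of axiom T) characterises the reflexive frames. R is reflexive — valid.
(B) ⟨R⟩q → [R]⟨R⟩q (axiom 5) characterises the euclidean frames. R is not euclidean — not valid.
(C) [R]q → [R][R]q is axiom 4; it is valid on a frame exactly when R is transitive. R is not transitive, so not valid.
(D) ⟨R⟩[R]q → q is the dual of axiom B; it is valid on a frame exactly when R is symmetric. R is not symmetric, so not valid.
(E) [R]q → ⟨R⟩q is axiom D, which corresponds to seriality. R is serial — valid.

A, E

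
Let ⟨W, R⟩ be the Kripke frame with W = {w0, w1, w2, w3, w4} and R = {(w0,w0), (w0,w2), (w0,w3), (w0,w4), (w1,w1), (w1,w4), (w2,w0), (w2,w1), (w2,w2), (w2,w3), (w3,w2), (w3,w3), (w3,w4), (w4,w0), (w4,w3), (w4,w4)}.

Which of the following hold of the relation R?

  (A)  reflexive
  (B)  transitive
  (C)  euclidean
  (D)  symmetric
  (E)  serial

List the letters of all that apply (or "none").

(A) reflexive: each world relates to itself.
(B) not transitive: w0 R w2 and w2 R w1 but not w0 R w1.
(C) not euclidean: w0 R w2 and w0 R w4 but not w2 R w4.
(D) not symmetric: w0 R w3 but not w3 R w0.
(E) serial: every world has an R-successor.

A, E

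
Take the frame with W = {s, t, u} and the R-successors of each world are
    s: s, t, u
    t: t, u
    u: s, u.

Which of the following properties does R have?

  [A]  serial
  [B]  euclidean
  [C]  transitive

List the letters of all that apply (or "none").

A

(A) serial: every world has an R-successor.
(B) not euclidean: s R t and s R s but not t R s.
(C) not transitive: t R u and u R s but not t R s.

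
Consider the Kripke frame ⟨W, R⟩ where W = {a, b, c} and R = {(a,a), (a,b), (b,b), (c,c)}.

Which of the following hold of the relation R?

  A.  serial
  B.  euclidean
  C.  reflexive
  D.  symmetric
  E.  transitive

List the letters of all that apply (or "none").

A, C, E

(A) serial: every world has an R-successor.
(B) not euclidean: a R b and a R a but not b R a.
(C) reflexive: each world relates to itself.
(D) not symmetric: a R b but not b R a.
(E) transitive: R is closed under composition.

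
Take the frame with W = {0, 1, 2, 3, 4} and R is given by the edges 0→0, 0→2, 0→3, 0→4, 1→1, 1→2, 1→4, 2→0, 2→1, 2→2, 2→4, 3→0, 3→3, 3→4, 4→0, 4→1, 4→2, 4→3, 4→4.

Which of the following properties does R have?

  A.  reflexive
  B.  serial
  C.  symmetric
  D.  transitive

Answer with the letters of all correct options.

A, B, C

(A) reflexive: each world relates to itself.
(B) serial: every world has an R-successor.
(C) symmetric: every R-edge is matched by its reverse.
(D) not transitive: 0 R 2 and 2 R 1 but not 0 R 1.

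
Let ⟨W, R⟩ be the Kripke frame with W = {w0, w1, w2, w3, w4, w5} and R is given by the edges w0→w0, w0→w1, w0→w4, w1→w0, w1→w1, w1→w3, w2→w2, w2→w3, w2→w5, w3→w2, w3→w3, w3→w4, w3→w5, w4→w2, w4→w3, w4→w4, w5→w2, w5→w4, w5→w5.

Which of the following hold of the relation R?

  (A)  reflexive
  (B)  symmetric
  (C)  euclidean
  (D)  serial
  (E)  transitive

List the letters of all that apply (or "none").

(A) reflexive: each world relates to itself.
(B) not symmetric: w0 R w4 but not w4 R w0.
(C) not euclidean: w0 R w1 and w0 R w4 but not w1 R w4.
(D) serial: every world has an R-successor.
(E) not transitive: w0 R w1 and w1 R w3 but not w0 R w3.

A, D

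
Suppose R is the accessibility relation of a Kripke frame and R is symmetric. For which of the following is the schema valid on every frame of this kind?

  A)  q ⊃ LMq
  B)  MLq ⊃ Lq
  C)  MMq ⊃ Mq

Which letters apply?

A

(A) q ⊃ LMq is axiom B, which corresponds to symmetry. Every such R is symmetric — valid.
(B) the dual of axiom 5: valid iff R is euclidean. Such an R need not be euclidean — not valid.
(C) MMq ⊃ Mq is the dual of axiom 4; it is valid on a frame exactly when R is transitive. Such an R need not be transitive, so not valid.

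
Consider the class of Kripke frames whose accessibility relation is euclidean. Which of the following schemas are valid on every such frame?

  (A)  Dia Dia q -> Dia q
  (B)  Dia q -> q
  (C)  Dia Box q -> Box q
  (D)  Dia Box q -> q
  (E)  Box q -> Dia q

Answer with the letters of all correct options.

(A) the dual of axiom 4: valid iff R is transitive. Such an R need not be transitive — not valid.
(B) Dia q -> q is valid only on frames where every R-edge is a self-loop. Such an R need not be a subset of the identity — not valid.
(C) Dia Box q -> Box q is the dual of axiom 5, which corresponds to the euclidean property. Every such R is euclidean — valid.
(D) Dia Box q -> q is the dual of axiom B; it is valid on a frame exactly when R is symmetric. Such an R need not be symmetric, so not valid.
(E) Box q -> Dia q is axiom D; it is valid on a frame exactly when R is serial. Such an R need not be serial, so not valid.

C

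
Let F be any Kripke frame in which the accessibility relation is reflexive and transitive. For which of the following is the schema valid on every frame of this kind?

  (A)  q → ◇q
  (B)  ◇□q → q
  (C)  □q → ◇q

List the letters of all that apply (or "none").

A, C

Reflexive relations are serial.
(A) q → ◇q is the dual of axiom T, which corresponds to reflexivity. Every such R is reflexive — valid.
(B) ◇□q → q (the dual of axiom B) characterises the symmetric frames. Such an R need not be symmetric — not valid.
(C) axiom D: valid iff R is serial. Every such R is serial — valid.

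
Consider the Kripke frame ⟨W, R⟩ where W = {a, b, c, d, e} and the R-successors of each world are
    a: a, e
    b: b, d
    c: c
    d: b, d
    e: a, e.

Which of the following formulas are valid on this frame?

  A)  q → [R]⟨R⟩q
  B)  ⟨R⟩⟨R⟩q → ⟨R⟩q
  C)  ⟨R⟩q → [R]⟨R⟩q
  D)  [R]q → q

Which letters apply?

A, B, C, D

R is reflexive: each world relates to itself.
R is symmetric: every R-edge is matched by its reverse.
R is transitive: R is closed under composition.
R is euclidean: any two R-successors of the same world are R-related.
(A) q → [R]⟨R⟩q is axiom B; it is valid on a frame exactly when R is symmetric. R is symmetric, so valid.
(B) ⟨R⟩⟨R⟩q → ⟨R⟩q is the dual of axiom 4; it is valid on a frame exactly when R is transitive. R is transitive, so valid.
(C) ⟨R⟩q → [R]⟨R⟩q is axiom 5, which corresponds to the euclidean property. R is euclidean — valid.
(D) [R]q → q is axiom T; it is valid on a frame exactly when R is reflexive. R is reflexive, so valid.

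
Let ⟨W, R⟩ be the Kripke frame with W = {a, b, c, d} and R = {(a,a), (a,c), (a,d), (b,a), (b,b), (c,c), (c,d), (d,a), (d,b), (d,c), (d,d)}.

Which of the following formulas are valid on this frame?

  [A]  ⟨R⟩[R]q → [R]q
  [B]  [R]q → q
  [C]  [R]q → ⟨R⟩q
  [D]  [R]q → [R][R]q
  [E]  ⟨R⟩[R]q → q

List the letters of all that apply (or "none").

R is reflexive: each world relates to itself.
R is not symmetric: a R c but not c R a.
R is not transitive: a R d and d R b but not a R b.
R is not euclidean: a R c and a R a but not c R a.
R is serial: every world has an R-successor.
(A) ⟨R⟩[R]q → [R]q is the dual of axiom 5, which corresponds to the euclidean property. R is not euclidean — not valid.
(B) axiom T: valid iff R is reflexive. R is reflexive — valid.
(C) axiom D: valid iff R is serial. R is serial — valid.
(D) [R]q → [R][R]q is axiom 4, which corresponds to transitivity. R is not transitive — not valid.
(E) ⟨R⟩[R]q → q is the dual of axiom B; it is valid on a frame exactly when R is symmetric. R is not symmetric, so not valid.

B, C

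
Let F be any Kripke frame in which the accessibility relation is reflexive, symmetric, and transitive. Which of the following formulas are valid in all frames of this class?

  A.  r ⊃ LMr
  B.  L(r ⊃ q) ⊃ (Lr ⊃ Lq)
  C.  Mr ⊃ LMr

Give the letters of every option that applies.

A, B, C

A relation that is reflexive, symmetric, and transitive is also euclidean and serial.
(A) r ⊃ LMr is axiom B; it is valid on a frame exactly when R is symmetric. Every such R is symmetric, so valid.
(B) L(r ⊃ q) ⊃ (Lr ⊃ Lq) is the K axiom; it holds on all frames — valid.
(C) axiom 5: valid iff R is euclidean. Every such R is euclidean — valid.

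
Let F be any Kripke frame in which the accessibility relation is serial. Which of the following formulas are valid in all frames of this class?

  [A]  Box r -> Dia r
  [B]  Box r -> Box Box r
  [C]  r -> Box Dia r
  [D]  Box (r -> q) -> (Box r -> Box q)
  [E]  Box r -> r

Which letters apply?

(A) Box r -> Dia r is axiom D, which corresponds to seriality. Every such R is serial — valid.
(B) Box r -> Box Box r (axiom 4) characterises the transitive frames. Such an R need not be transitive — not valid.
(C) axiom B: valid iff R is symmetric. Such an R need not be symmetric — not valid.
(D) Box (r -> q) -> (Box r -> Box q) is axiom K, valid on every Kripke frame — valid.
(E) Box r -> r is axiom T; it is valid on a frame exactly when R is reflexive. Such an R need not be reflexive, so not valid.

A, D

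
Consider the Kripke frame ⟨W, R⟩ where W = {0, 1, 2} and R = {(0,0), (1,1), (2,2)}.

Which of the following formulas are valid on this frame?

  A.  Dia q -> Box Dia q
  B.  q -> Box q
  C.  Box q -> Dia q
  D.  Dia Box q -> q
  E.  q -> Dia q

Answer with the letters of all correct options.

A, B, C, D, E

R is reflexive: each world relates to itself.
R is symmetric: every R-edge is matched by its reverse.
R is euclidean: any two R-successors of the same world are R-related.
R is serial: every world has an R-successor.
R is a subset of the identity: every R-edge is a self-loop.
(A) Dia q -> Box Dia q is axiom 5, which corresponds to the euclidean property. R is euclidean — valid.
(B) q -> Box q is valid only on frames where every R-edge is a self-loop. Here R ⊆ identity — valid.
(C) axiom D: valid iff R is serial. R is serial — valid.
(D) Dia Box q -> q (the dual of axiom B) characterises the symmetric frames. R is symmetric — valid.
(E) q -> Dia q is the dual of axiom T, which corresponds to reflexivity. R is reflexive — valid.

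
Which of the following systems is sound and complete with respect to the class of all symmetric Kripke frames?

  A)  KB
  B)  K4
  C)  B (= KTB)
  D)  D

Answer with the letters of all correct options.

A

(A) KB is determined by exactly this class.
(B) K4 is determined by the class of transitive frames.
(C) B (= KTB) is determined by the class of reflexive and symmetric frames.
(D) D is determined by the class of serial frames.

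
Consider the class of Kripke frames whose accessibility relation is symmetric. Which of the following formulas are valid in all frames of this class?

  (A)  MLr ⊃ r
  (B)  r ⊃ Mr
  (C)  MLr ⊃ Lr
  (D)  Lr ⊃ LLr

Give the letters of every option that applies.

(A) MLr ⊃ r is the dual of axiom B, which corresponds to symmetry. Every such R is symmetric — valid.
(B) r ⊃ Mr is the dual of axiom T, which corresponds to reflexivity. Such an R need not be reflexive — not valid.
(C) MLr ⊃ Lr is the dual of axiom 5; it is valid on a frame exactly when R is euclidean. Such an R need not be euclidean, so not valid.
(D) Lr ⊃ LLr is axiom 4, which corresponds to transitivity. Such an R need not be transitive — not valid.

A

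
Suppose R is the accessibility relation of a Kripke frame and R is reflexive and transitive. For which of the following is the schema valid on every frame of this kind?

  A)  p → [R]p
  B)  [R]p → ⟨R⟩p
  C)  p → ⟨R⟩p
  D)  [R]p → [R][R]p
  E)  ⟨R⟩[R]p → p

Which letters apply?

B, C, D

Reflexive relations are serial.
(A) p → [R]p is equivalent to ◇p→p; it holds exactly when R ⊆ identity. Such an R need not be a subset of the identity — not valid.
(B) [R]p → ⟨R⟩p (axiom D) characterises the serial frames. Every such R is serial — valid.
(C) the dual of axiom T: valid iff R is reflexive. Every such R is reflexive — valid.
(D) [R]p → [R][R]p (axiom 4) characterises the transitive frames. Every such R is transitive — valid.
(E) the dual of axiom B: valid iff R is symmetric. Such an R need not be symmetric — not valid.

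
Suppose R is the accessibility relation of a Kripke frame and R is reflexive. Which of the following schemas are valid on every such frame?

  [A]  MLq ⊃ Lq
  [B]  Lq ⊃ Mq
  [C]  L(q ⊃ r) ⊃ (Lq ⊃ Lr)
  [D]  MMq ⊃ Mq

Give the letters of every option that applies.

A reflexive relation is serial.
(A) the dual of axiom 5: valid iff R is euclidean. Such an R need not be euclidean — not valid.
(B) Lq ⊃ Mq is axiom D, which corresponds to seriality. Every such R is serial — valid.
(C) this is just K, valid on every normal frame.
(D) MMq ⊃ Mq is the dual of axiom 4; it is valid on a frame exactly when R is transitive. Such an R need not be transitive, so not valid.

B, C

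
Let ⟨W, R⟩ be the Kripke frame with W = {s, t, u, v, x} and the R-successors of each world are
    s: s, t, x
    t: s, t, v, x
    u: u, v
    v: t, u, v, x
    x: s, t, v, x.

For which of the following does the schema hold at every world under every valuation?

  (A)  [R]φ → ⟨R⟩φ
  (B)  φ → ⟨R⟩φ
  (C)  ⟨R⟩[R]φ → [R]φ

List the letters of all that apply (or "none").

R is reflexive: each world relates to itself.
R is not euclidean: t R s and t R v but not s R v.
R is serial: every world has an R-successor.
(A) axiom D: valid iff R is serial. R is serial — valid.
(B) φ → ⟨R⟩φ (the dual of axiom T) characterises the reflexive frames. R is reflexive — valid.
(C) ⟨R⟩[R]φ → [R]φ is the dual of axiom 5; it is valid on a frame exactly when R is euclidean. R is not euclidean, so not valid.

A, B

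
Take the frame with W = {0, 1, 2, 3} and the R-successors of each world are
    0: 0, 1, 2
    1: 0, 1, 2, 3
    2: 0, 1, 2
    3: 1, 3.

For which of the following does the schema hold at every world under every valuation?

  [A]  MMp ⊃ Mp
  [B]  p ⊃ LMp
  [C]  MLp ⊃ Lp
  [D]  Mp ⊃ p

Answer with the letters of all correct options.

R is symmetric: every R-edge is matched by its reverse.
R is not transitive: 0 R 1 and 1 R 3 but not 0 R 3.
R is not euclidean: 1 R 0 and 1 R 3 but not 0 R 3.
R is not a subset of the identity: 0 R 1 with 0 ≠ 1.
(A) MMp ⊃ Mp is the dual of axiom 4, which corresponds to transitivity. R is not transitive — not valid.
(B) p ⊃ LMp is axiom B, which corresponds to symmetry. R is symmetric — valid.
(C) the dual of axiom 5: valid iff R is euclidean. R is not euclidean — not valid.
(D) Mp ⊃ p (the converse of T) corresponds to R being a subset of the identity. Here R ⊄ identity, so not valid.

B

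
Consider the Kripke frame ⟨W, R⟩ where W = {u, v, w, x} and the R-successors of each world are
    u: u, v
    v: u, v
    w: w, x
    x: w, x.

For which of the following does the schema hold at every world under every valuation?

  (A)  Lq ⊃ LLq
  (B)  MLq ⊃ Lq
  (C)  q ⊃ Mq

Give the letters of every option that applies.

A, B, C

R is reflexive: each world relates to itself.
R is transitive: R is closed under composition.
R is euclidean: any two R-successors of the same world are R-related.
(A) Lq ⊃ LLq is axiom 4, which corresponds to transitivity. R is transitive — valid.
(B) MLq ⊃ Lq (the dual of axiom 5) characterises the euclidean frames. R is euclidean — valid.
(C) q ⊃ Mq is the dual of axiom T, which corresponds to reflexivity. R is reflexive — valid.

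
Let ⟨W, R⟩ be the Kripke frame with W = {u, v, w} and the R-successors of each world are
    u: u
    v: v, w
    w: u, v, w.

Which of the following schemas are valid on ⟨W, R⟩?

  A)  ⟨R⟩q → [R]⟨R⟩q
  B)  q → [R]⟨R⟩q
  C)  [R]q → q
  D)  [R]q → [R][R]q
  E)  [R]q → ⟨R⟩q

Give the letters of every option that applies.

R is reflexive: each world relates to itself.
R is not symmetric: w R u but not u R w.
R is not transitive: v R w and w R u but not v R u.
R is not euclidean: w R u and w R v but not u R v.
R is serial: every world has an R-successor.
(A) ⟨R⟩q → [R]⟨R⟩q (axiom 5) characterises the euclidean frames. R is not euclidean — not valid.
(B) axiom B: valid iff R is symmetric. R is not symmetric — not valid.
(C) [R]q → q is axiom T; it is valid on a frame exactly when R is reflexive. R is reflexive, so valid.
(D) axiom 4: valid iff R is transitive. R is not transitive — not valid.
(E) [R]q → ⟨R⟩q is axiom D; it is valid on a frame exactly when R is serial. R is serial, so valid.

C, E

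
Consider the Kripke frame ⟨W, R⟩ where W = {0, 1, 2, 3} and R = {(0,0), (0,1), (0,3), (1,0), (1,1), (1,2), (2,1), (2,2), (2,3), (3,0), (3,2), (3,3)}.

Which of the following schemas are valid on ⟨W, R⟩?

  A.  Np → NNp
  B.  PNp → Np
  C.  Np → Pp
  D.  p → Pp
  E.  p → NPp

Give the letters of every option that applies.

R is reflexive: each world relates to itself.
R is symmetric: every R-edge is matched by its reverse.
R is not transitive: 0 R 1 and 1 R 2 but not 0 R 2.
R is not euclidean: 0 R 1 and 0 R 3 but not 1 R 3.
R is serial: every world has an R-successor.
(A) Np → NNp is axiom 4; it is valid on a frame exactly when R is transitive. R is not transitive, so not valid.
(B) the dual of axiom 5: valid iff R is euclidean. R is not euclidean — not valid.
(C) Np → Pp is axiom D, which corresponds to seriality. R is serial — valid.
(D) p → Pp is the dual of axiom T; it is valid on a frame exactly when R is reflexive. R is reflexive, so valid.
(E) axiom B: valid iff R is symmetric. R is symmetric — valid.

C, D, E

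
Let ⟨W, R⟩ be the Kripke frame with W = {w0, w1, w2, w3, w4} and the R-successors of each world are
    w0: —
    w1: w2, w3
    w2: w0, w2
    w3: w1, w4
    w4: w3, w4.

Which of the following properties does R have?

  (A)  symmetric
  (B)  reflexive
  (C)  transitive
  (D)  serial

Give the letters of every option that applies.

(A) not symmetric: w1 R w2 but not w2 R w1.
(B) not reflexive: not w0 R w0.
(C) not transitive: w1 R w2 and w2 R w0 but not w1 R w0.
(D) not serial: w0 has no R-successor.

none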